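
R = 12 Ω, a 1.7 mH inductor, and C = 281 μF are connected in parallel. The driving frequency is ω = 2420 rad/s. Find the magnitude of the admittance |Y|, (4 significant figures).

444.8 mS

X_L = ωL = 4.114 Ω
X_C = 1/(ωC) = 1.471 Ω
Parallel: admittances add. Y = 1/R + 1/(jωL) + jωC
Y = (0.08333 + j0.4369) S
|Y| = 0.4448 S → |Z| = 1/|Y| = 2.248 Ω, ∠Z = −∠Y = -79.20°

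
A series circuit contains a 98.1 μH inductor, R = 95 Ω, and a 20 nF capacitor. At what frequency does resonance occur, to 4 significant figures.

ω₀ = 1/√(LC) = 1/√(9.81e-05 × 2e-08) = 713900 rad/s
f₀ = ω₀/(2π) = 113.6 kHz

113.6 kHz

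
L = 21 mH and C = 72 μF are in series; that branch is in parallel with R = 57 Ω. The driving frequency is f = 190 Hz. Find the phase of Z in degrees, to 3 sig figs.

ω = 2πf = 1194 rad/s
X_L = ωL = 25.1 Ω
X_C = 1/(ωC) = 11.6 Ω
Branch 1: Z₁ = R = 57.0 Ω
Branch 2 (series LC): Z₂ = j(X_L − X_C) = j13.4 Ω
Parallel: Z = Z₁Z₂/(Z₁+Z₂), |Z| = 13.1 Ω, ∠Z = 76.7°

76.7°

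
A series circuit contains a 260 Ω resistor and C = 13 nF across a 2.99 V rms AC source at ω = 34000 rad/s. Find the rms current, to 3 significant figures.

1.31 mA

X_C = 1/(ωC) = 2260 Ω
Z = 260 − j2260 Ω
|Z| = √(260² + 2260²) = 2280 Ω
I = V/|Z| = 2.99/2280 = 1.31 mA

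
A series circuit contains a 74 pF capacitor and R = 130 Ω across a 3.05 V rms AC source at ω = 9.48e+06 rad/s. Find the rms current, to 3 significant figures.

X_C = 1/(ωC) = 1430 Ω
Z = 130 − j1430 Ω
|Z| = √(130² + 1430²) = 1430 Ω
I = V/|Z| = 3.05/1430 = 2.13 mA

2.13 mA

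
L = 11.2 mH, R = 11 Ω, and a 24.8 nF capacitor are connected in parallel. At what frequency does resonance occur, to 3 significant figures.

9.55 kHz

ω₀ = 1/√(LC) = 1/√(0.0112 × 2.48e-08) = 60000 rad/s
f₀ = ω₀/(2π) = 9.55 kHz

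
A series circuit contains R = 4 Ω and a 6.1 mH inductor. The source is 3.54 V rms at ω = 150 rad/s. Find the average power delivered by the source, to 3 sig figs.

2.98 W

X_L = ωL = 0.915 Ω
Z = 4.00 + j0.915 Ω
|Z| = √(4.00² + 0.915²) = 4.10 Ω
∠Z = arctan(0.915/4.00) = 12.9°
I = V/|Z| = 863 mA
P = VI cos φ = 3.54 × 0.863 × cos(12.9°) = 2.98 W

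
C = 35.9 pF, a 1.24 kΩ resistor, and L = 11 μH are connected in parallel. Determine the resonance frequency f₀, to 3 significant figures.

ω₀ = 1/√(LC) = 1/√(1.1e-05 × 3.59e-11) = 5.032e+07 rad/s
f₀ = ω₀/(2π) = 8.01 MHz

8.01 MHz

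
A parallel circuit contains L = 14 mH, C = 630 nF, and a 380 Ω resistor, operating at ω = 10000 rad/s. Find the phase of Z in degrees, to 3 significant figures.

X_L = ωL = 140 Ω
X_C = 1/(ωC) = 159 Ω
Parallel: admittances add. Y = 1/R + 1/(jωL) + jωC
Y = (0.00263 − j0.000843) S
|Y| = 0.00276 S → |Z| = 1/|Y| = 362 Ω, ∠Z = −∠Y = 17.8°

17.8°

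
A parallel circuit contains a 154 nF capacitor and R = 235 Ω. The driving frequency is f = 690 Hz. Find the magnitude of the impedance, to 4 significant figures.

232.2 Ω

ω = 2πf = 4335 rad/s
X_C = 1/(ωC) = 1498 Ω
Parallel: admittances add. Y = 1/R + jωC
Y = (0.004255 + j0.0006677) S
|Y| = 0.004307 S → |Z| = 1/|Y| = 232.2 Ω, ∠Z = −∠Y = -8.917°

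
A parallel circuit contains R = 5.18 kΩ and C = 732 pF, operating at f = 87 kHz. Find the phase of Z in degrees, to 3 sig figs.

-64.2°

ω = 2πf = 546600 rad/s
X_C = 1/(ωC) = 2500 Ω
Parallel: admittances add. Y = 1/R + jωC
Y = (0.000193 + j0.000400) S
|Y| = 0.000444 S → |Z| = 1/|Y| = 2250 Ω, ∠Z = −∠Y = -64.2°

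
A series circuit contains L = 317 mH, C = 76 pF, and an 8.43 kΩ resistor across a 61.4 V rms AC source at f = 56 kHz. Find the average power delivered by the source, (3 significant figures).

ω = 2πf = 351900 rad/s
X_L = ωL = 112000 Ω
X_C = 1/(ωC) = 37400 Ω
Net reactance X = X_L − X_C = 74100 Ω
Z = 8430 + j74100 Ω
|Z| = √(8430² + 74100²) = 74600 Ω
∠Z = arctan(74100/8430) = 83.5°
I = V/|Z| = 823 μA
P = VI cos φ = 61.4 × 0.000823 × cos(83.5°) = 5.71 mW

5.71 mW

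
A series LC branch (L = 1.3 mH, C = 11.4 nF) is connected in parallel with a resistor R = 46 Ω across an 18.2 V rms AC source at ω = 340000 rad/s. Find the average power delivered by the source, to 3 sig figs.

7.20 W

X_L = ωL = 442 Ω
X_C = 1/(ωC) = 258 Ω
Branch 1: Z₁ = R = 46.0 Ω
Branch 2 (series LC): Z₂ = j(X_L − X_C) = j184 Ω
Parallel: Z = Z₁Z₂/(Z₁+Z₂), |Z| = 44.6 Ω, ∠Z = 14.0°
I = V/|Z| = 408 mA
P = VI cos φ = 18.2 × 0.408 × cos(14.0°) = 7.20 W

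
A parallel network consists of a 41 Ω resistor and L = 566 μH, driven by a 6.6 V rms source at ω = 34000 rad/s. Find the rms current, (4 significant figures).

378.9 mA

X_L = ωL = 19.24 Ω
Parallel: admittances add. Y = 1/R + 1/(jωL)
Y = (0.02439 − j0.05196) S
|Y| = 0.05740 S → |Z| = 1/|Y| = 17.42 Ω, ∠Z = −∠Y = 64.86°
I = V/|Z| = 6.6/17.42 = 378.9 mA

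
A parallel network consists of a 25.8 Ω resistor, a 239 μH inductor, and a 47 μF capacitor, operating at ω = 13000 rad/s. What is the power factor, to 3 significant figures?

0.133

X_L = ωL = 3.11 Ω
X_C = 1/(ωC) = 1.64 Ω
Parallel: admittances add. Y = 1/R + 1/(jωL) + jωC
Y = (0.0388 + j0.289) S
|Y| = 0.292 S → |Z| = 1/|Y| = 3.43 Ω, ∠Z = −∠Y = -82.4°
cos φ = cos(-82.4°) = 0.133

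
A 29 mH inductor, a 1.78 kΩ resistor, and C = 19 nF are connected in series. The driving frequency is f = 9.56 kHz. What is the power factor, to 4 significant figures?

0.8993

ω = 2πf = 60070 rad/s
X_L = ωL = 1742 Ω
X_C = 1/(ωC) = 876.2 Ω
Net reactance X = X_L − X_C = 865.7 Ω
Z = 1780 + j865.7 Ω
|Z| = √(1780² + 865.7²) = 1979 Ω
∠Z = arctan(865.7/1780) = 25.94°
cos φ = cos(25.94°) = 0.8993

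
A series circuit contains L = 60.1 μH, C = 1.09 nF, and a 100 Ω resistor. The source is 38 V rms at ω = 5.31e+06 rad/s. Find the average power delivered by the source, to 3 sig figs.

4.60 W

X_L = ωL = 319 Ω
X_C = 1/(ωC) = 173 Ω
Net reactance X = X_L − X_C = 146 Ω
Z = 100 + j146 Ω
|Z| = √(100² + 146²) = 177 Ω
∠Z = arctan(146/100) = 55.7°
I = V/|Z| = 214 mA
P = VI cos φ = 38 × 0.214 × cos(55.7°) = 4.60 W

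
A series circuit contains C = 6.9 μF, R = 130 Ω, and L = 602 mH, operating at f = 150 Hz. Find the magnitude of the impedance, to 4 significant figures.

ω = 2πf = 942.5 rad/s
X_L = ωL = 567.4 Ω
X_C = 1/(ωC) = 153.8 Ω
Net reactance X = X_L − X_C = 413.6 Ω
Z = 130.0 + j413.6 Ω
|Z| = √(130.0² + 413.6²) = 433.5 Ω

433.5 Ω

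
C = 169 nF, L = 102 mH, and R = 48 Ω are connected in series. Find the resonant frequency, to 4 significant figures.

ω₀ = 1/√(LC) = 1/√(0.102 × 1.69e-07) = 7617 rad/s
f₀ = ω₀/(2π) = 1.212 kHz

1.212 kHz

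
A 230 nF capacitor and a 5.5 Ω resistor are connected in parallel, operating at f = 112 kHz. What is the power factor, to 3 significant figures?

ω = 2πf = 703700 rad/s
X_C = 1/(ωC) = 6.18 Ω
Parallel: admittances add. Y = 1/R + jωC
Y = (0.182 + j0.162) S
|Y| = 0.243 S → |Z| = 1/|Y| = 4.11 Ω, ∠Z = −∠Y = -41.7°
cos φ = cos(-41.7°) = 0.747

0.747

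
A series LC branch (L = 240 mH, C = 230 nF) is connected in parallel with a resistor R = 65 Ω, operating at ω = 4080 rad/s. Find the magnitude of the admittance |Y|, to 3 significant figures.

19.2 mS

X_L = ωL = 979 Ω
X_C = 1/(ωC) = 1070 Ω
Branch 1: Z₁ = R = 65.0 Ω
Branch 2 (series LC): Z₂ = j(X_L − X_C) = −j86.4 Ω
Parallel: Z = Z₁Z₂/(Z₁+Z₂), |Z| = 52.0 Ω, ∠Z = -36.9°
|Y| = 1/|Z| = 19.2 mS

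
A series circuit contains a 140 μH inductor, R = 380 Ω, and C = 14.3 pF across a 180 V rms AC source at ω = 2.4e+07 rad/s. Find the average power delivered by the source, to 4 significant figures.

35.84 W

X_L = ωL = 3360 Ω
X_C = 1/(ωC) = 2914 Ω
Net reactance X = X_L − X_C = 446.2 Ω
Z = 380.0 + j446.2 Ω
|Z| = √(380.0² + 446.2²) = 586.1 Ω
∠Z = arctan(446.2/380.0) = 49.58°
I = V/|Z| = 307.1 mA
P = VI cos φ = 180 × 0.3071 × cos(49.58°) = 35.84 W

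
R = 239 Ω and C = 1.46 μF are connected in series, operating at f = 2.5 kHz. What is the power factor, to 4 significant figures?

0.9838

ω = 2πf = 15710 rad/s
X_C = 1/(ωC) = 43.60 Ω
Z = 239.0 − j43.60 Ω
|Z| = √(239.0² + 43.60²) = 242.9 Ω
∠Z = arctan(-43.60/239.0) = -10.34°
cos φ = cos(-10.34°) = 0.9838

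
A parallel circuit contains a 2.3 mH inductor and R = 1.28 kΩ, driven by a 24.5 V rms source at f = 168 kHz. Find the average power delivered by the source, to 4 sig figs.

ω = 2πf = 1.056e+06 rad/s
X_L = ωL = 2428 Ω
Parallel: admittances add. Y = 1/R + 1/(jωL)
Y = (0.0007813 − j0.0004119) S
|Y| = 0.0008832 S → |Z| = 1/|Y| = 1132 Ω, ∠Z = −∠Y = 27.80°
I = V/|Z| = 21.64 mA
P = VI cos φ = 24.5 × 0.02164 × cos(27.80°) = 468.9 mW

468.9 mW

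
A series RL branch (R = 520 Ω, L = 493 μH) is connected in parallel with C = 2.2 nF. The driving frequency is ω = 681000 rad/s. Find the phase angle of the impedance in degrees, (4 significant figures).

-24.62°

X_L = ωL = 335.7 Ω
X_C = 1/(ωC) = 667.5 Ω
Branch 1 (R+jX_L): Z₁ = 520.0 + j335.7 Ω, |Z₁| = 619.0 Ω
Branch 2 (−jX_C): Z₂ = −j667.5 Ω
Parallel: Z = Z₁Z₂/(Z₁+Z₂), |Z| = 669.8 Ω, ∠Z = -24.62°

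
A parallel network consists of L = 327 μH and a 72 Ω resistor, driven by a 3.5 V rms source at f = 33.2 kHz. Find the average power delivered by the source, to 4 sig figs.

170.1 mW

ω = 2πf = 208600 rad/s
X_L = ωL = 68.21 Ω
Parallel: admittances add. Y = 1/R + 1/(jωL)
Y = (0.01389 − j0.01466) S
|Y| = 0.02019 S → |Z| = 1/|Y| = 49.52 Ω, ∠Z = −∠Y = 46.55°
I = V/|Z| = 70.68 mA
P = VI cos φ = 3.5 × 0.07068 × cos(46.55°) = 170.1 mW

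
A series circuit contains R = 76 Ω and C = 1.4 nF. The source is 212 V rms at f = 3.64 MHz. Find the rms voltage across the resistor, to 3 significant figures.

ω = 2πf = 2.287e+07 rad/s
X_C = 1/(ωC) = 31.2 Ω
Z = 76.0 − j31.2 Ω
|Z| = √(76.0² + 31.2²) = 82.2 Ω
I = V/|Z| = 2.58 A
V_R = I·|Z_R| = 2.58 × 76.0 = 196 V

196 V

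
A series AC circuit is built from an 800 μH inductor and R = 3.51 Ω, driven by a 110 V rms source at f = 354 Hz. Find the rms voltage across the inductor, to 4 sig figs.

ω = 2πf = 2224 rad/s
X_L = ωL = 1.779 Ω
Z = 3.510 + j1.779 Ω
|Z| = √(3.510² + 1.779²) = 3.935 Ω
I = V/|Z| = 27.95 A
V_L = I·|Z_L| = 27.95 × 1.779 = 49.74 V

49.74 V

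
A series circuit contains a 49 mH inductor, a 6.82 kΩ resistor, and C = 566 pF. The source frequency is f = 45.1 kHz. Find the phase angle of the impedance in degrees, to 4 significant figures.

48.28°

ω = 2πf = 283400 rad/s
X_L = ωL = 13890 Ω
X_C = 1/(ωC) = 6235 Ω
Net reactance X = X_L − X_C = 7650 Ω
Z = 6820 + j7650 Ω
|Z| = √(6820² + 7650²) = 10250 Ω
∠Z = arctan(7650/6820) = 48.28°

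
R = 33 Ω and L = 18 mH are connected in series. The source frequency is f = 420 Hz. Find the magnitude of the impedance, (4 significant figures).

57.84 Ω

ω = 2πf = 2639 rad/s
X_L = ωL = 47.50 Ω
Z = 33.00 + j47.50 Ω
|Z| = √(33.00² + 47.50²) = 57.84 Ω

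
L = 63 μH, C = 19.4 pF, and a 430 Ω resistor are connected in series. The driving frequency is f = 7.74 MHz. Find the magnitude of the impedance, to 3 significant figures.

ω = 2πf = 4.863e+07 rad/s
X_L = ωL = 3060 Ω
X_C = 1/(ωC) = 1060 Ω
Net reactance X = X_L − X_C = 2000 Ω
Z = 430 + j2000 Ω
|Z| = √(430² + 2000²) = 2050 Ω

2050 Ω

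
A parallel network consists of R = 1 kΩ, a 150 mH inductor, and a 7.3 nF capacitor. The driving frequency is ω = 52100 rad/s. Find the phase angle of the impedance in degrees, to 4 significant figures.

-14.16°

X_L = ωL = 7815 Ω
X_C = 1/(ωC) = 2629 Ω
Parallel: admittances add. Y = 1/R + 1/(jωL) + jωC
Y = (0.001000 + j0.0002524) S
|Y| = 0.001031 S → |Z| = 1/|Y| = 969.6 Ω, ∠Z = −∠Y = -14.16°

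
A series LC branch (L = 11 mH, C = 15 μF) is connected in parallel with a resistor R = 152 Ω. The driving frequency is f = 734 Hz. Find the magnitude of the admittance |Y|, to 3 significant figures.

28.3 mS

ω = 2πf = 4612 rad/s
X_L = ωL = 50.7 Ω
X_C = 1/(ωC) = 14.5 Ω
Branch 1: Z₁ = R = 152 Ω
Branch 2 (series LC): Z₂ = j(X_L − X_C) = j36.3 Ω
Parallel: Z = Z₁Z₂/(Z₁+Z₂), |Z| = 35.3 Ω, ∠Z = 76.6°
|Y| = 1/|Z| = 28.3 mS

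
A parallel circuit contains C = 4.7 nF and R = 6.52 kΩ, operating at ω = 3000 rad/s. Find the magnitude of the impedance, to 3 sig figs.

6490 Ω

X_C = 1/(ωC) = 70900 Ω
Parallel: admittances add. Y = 1/R + jωC
Y = (0.000153 + j1.41e-05) S
|Y| = 0.000154 S → |Z| = 1/|Y| = 6490 Ω, ∠Z = −∠Y = -5.25°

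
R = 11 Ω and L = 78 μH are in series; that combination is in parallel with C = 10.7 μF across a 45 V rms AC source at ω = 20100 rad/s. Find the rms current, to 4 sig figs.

9.950 A

X_L = ωL = 1.568 Ω
X_C = 1/(ωC) = 4.650 Ω
Branch 1 (R+jX_L): Z₁ = 11.00 + j1.568 Ω, |Z₁| = 11.11 Ω
Branch 2 (−jX_C): Z₂ = −j4.650 Ω
Parallel: Z = Z₁Z₂/(Z₁+Z₂), |Z| = 4.522 Ω, ∠Z = -66.24°
I = V/|Z| = 45/4.522 = 9.950 A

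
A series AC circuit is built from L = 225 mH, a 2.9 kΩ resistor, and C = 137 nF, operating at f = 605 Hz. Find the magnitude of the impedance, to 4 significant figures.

ω = 2πf = 3801 rad/s
X_L = ωL = 855.3 Ω
X_C = 1/(ωC) = 1920 Ω
Net reactance X = X_L − X_C = -1065 Ω
Z = 2900 − j1065 Ω
|Z| = √(2900² + 1065²) = 3089 Ω

3089 Ω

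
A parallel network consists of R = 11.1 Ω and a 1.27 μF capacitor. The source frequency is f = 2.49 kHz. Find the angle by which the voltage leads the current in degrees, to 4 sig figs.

-12.44°

ω = 2πf = 15650 rad/s
X_C = 1/(ωC) = 50.33 Ω
Parallel: admittances add. Y = 1/R + jωC
Y = (0.09009 + j0.01987) S
|Y| = 0.09226 S → |Z| = 1/|Y| = 10.84 Ω, ∠Z = −∠Y = -12.44°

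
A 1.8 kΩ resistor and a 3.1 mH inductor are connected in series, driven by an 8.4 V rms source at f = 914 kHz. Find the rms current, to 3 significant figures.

ω = 2πf = 5.743e+06 rad/s
X_L = ωL = 17800 Ω
Z = 1800 + j17800 Ω
|Z| = √(1800² + 17800²) = 17900 Ω
I = V/|Z| = 8.4/17900 = 469 μA

469 μA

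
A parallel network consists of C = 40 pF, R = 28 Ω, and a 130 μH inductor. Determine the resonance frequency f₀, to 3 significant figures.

2.21 MHz

ω₀ = 1/√(LC) = 1/√(0.00013 × 4e-11) = 1.387e+07 rad/s
f₀ = ω₀/(2π) = 2.21 MHz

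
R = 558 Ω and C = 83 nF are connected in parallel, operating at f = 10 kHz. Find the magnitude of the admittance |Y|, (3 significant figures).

ω = 2πf = 62830 rad/s
X_C = 1/(ωC) = 192 Ω
Parallel: admittances add. Y = 1/R + jωC
Y = (0.00179 + j0.00522) S
|Y| = 0.00551 S → |Z| = 1/|Y| = 181 Ω, ∠Z = −∠Y = -71.0°

5.51 mS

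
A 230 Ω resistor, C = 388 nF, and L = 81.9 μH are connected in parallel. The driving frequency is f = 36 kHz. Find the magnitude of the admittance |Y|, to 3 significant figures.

34.1 mS

ω = 2πf = 226200 rad/s
X_L = ωL = 18.5 Ω
X_C = 1/(ωC) = 11.4 Ω
Parallel: admittances add. Y = 1/R + 1/(jωL) + jωC
Y = (0.00435 + j0.0338) S
|Y| = 0.0341 S → |Z| = 1/|Y| = 29.4 Ω, ∠Z = −∠Y = -82.7°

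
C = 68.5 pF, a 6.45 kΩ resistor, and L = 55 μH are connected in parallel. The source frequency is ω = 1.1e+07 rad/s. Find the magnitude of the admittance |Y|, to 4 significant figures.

X_L = ωL = 605.0 Ω
X_C = 1/(ωC) = 1327 Ω
Parallel: admittances add. Y = 1/R + 1/(jωL) + jωC
Y = (0.0001550 − j0.0008994) S
|Y| = 0.0009127 S → |Z| = 1/|Y| = 1096 Ω, ∠Z = −∠Y = 80.22°

912.7 μS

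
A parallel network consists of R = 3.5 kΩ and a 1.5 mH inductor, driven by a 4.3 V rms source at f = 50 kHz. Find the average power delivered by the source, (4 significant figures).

5.283 mW

ω = 2πf = 314200 rad/s
X_L = ωL = 471.2 Ω
Parallel: admittances add. Y = 1/R + 1/(jωL)
Y = (0.0002857 − j0.002122) S
|Y| = 0.002141 S → |Z| = 1/|Y| = 467.0 Ω, ∠Z = −∠Y = 82.33°
I = V/|Z| = 9.207 mA
P = VI cos φ = 4.3 × 0.009207 × cos(82.33°) = 5.283 mW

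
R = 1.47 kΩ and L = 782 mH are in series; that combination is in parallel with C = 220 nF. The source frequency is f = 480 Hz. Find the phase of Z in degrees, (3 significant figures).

ω = 2πf = 3016 rad/s
X_L = ωL = 2360 Ω
X_C = 1/(ωC) = 1510 Ω
Branch 1 (R+jX_L): Z₁ = 1470 + j2360 Ω, |Z₁| = 2780 Ω
Branch 2 (−jX_C): Z₂ = −j1510 Ω
Parallel: Z = Z₁Z₂/(Z₁+Z₂), |Z| = 2470 Ω, ∠Z = -62.0°

-62.0°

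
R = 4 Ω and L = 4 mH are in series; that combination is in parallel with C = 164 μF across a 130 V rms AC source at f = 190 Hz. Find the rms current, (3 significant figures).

ω = 2πf = 1194 rad/s
X_L = ωL = 4.78 Ω
X_C = 1/(ωC) = 5.11 Ω
Branch 1 (R+jX_L): Z₁ = 4.00 + j4.78 Ω, |Z₁| = 6.23 Ω
Branch 2 (−jX_C): Z₂ = −j5.11 Ω
Parallel: Z = Z₁Z₂/(Z₁+Z₂), |Z| = 7.93 Ω, ∠Z = -35.2°
I = V/|Z| = 130/7.93 = 16.4 A

16.4 A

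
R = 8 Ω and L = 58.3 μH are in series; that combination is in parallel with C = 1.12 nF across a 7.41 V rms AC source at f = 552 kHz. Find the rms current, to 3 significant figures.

ω = 2πf = 3.468e+06 rad/s
X_L = ωL = 202 Ω
X_C = 1/(ωC) = 257 Ω
Branch 1 (R+jX_L): Z₁ = 8.00 + j202 Ω, |Z₁| = 202 Ω
Branch 2 (−jX_C): Z₂ = −j257 Ω
Parallel: Z = Z₁Z₂/(Z₁+Z₂), |Z| = 933 Ω, ∠Z = 79.5°
I = V/|Z| = 7.41/933 = 7.94 mA

7.94 mA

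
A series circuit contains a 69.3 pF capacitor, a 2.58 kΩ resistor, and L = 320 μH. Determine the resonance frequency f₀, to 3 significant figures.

1.07 MHz

ω₀ = 1/√(LC) = 1/√(0.00032 × 6.93e-11) = 6.715e+06 rad/s
f₀ = ω₀/(2π) = 1.07 MHz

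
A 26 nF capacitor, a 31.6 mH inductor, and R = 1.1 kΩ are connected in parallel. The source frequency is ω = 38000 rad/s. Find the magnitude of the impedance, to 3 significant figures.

1080 Ω

X_L = ωL = 1200 Ω
X_C = 1/(ωC) = 1010 Ω
Parallel: admittances add. Y = 1/R + 1/(jωL) + jωC
Y = (0.000909 + j0.000155) S
|Y| = 0.000922 S → |Z| = 1/|Y| = 1080 Ω, ∠Z = −∠Y = -9.69°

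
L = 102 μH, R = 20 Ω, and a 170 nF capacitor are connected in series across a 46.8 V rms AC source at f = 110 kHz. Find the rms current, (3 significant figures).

719 mA

ω = 2πf = 691200 rad/s
X_L = ωL = 70.5 Ω
X_C = 1/(ωC) = 8.51 Ω
Net reactance X = X_L − X_C = 62.0 Ω
Z = 20.0 + j62.0 Ω
|Z| = √(20.0² + 62.0²) = 65.1 Ω
I = V/|Z| = 46.8/65.1 = 719 mA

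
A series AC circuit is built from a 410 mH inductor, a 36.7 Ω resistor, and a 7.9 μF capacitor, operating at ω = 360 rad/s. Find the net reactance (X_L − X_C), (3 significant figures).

X_L = ωL = 148 Ω
X_C = 1/(ωC) = 352 Ω
X = 148 − 352 = -204 Ω

-204 Ω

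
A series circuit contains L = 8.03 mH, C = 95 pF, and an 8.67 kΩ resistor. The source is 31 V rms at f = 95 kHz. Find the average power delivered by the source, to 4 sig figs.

ω = 2πf = 596900 rad/s
X_L = ωL = 4793 Ω
X_C = 1/(ωC) = 17630 Ω
Net reactance X = X_L − X_C = -12840 Ω
Z = 8670 − j12840 Ω
|Z| = √(8670² + 12840²) = 15490 Ω
∠Z = arctan(-12840/8670) = -55.98°
I = V/|Z| = 2.001 mA
P = VI cos φ = 31 × 0.002001 × cos(-55.98°) = 34.70 mW

34.70 mW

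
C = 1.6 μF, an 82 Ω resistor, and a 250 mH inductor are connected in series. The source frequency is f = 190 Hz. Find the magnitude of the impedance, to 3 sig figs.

240 Ω

ω = 2πf = 1194 rad/s
X_L = ωL = 298 Ω
X_C = 1/(ωC) = 524 Ω
Net reactance X = X_L − X_C = -225 Ω
Z = 82.0 − j225 Ω
|Z| = √(82.0² + 225²) = 240 Ω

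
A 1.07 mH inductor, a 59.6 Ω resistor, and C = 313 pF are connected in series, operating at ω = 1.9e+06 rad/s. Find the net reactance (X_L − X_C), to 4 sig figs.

X_L = ωL = 2033 Ω
X_C = 1/(ωC) = 1682 Ω
X = 2033 − 1682 = 351.5 Ω

351.5 Ω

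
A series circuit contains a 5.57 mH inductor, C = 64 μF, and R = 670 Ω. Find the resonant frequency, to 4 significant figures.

266.6 Hz

ω₀ = 1/√(LC) = 1/√(0.00557 × 6.4e-05) = 1675 rad/s
f₀ = ω₀/(2π) = 266.6 Hz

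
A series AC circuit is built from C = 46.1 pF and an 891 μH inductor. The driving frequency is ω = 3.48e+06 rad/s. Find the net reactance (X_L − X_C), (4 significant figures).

-3133 Ω

X_L = ωL = 3101 Ω
X_C = 1/(ωC) = 6233 Ω
X = 3101 − 6233 = -3133 Ω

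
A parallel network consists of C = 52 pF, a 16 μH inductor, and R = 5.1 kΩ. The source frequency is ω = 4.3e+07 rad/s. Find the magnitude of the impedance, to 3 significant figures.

1240 Ω

X_L = ωL = 688 Ω
X_C = 1/(ωC) = 447 Ω
Parallel: admittances add. Y = 1/R + 1/(jωL) + jωC
Y = (0.000196 + j0.000783) S
|Y| = 0.000807 S → |Z| = 1/|Y| = 1240 Ω, ∠Z = −∠Y = -75.9°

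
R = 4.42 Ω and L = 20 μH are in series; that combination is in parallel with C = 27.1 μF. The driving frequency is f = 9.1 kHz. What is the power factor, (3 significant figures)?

ω = 2πf = 57180 rad/s
X_L = ωL = 1.14 Ω
X_C = 1/(ωC) = 0.645 Ω
Branch 1 (R+jX_L): Z₁ = 4.42 + j1.14 Ω, |Z₁| = 4.57 Ω
Branch 2 (−jX_C): Z₂ = −j0.645 Ω
Parallel: Z = Z₁Z₂/(Z₁+Z₂), |Z| = 0.662 Ω, ∠Z = -81.9°
cos φ = cos(-81.9°) = 0.140

0.140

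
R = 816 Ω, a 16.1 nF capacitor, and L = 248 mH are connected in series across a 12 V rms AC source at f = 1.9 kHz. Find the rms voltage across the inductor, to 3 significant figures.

14.9 V

ω = 2πf = 11940 rad/s
X_L = ωL = 2960 Ω
X_C = 1/(ωC) = 5200 Ω
Net reactance X = X_L − X_C = -2240 Ω
Z = 816 − j2240 Ω
|Z| = √(816² + 2240²) = 2390 Ω
I = V/|Z| = 5.03 mA
V_L = I·|Z_L| = 0.00503 × 2960 = 14.9 V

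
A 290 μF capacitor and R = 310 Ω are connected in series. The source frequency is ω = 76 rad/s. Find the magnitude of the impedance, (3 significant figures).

313 Ω

X_C = 1/(ωC) = 45.4 Ω
Z = 310 − j45.4 Ω
|Z| = √(310² + 45.4²) = 313 Ω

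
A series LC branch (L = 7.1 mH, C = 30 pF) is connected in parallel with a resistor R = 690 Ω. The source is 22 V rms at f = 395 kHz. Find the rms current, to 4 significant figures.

32.31 mA

ω = 2πf = 2.482e+06 rad/s
X_L = ωL = 17620 Ω
X_C = 1/(ωC) = 13430 Ω
Branch 1: Z₁ = R = 690.0 Ω
Branch 2 (series LC): Z₂ = j(X_L − X_C) = j4190 Ω
Parallel: Z = Z₁Z₂/(Z₁+Z₂), |Z| = 680.8 Ω, ∠Z = 9.351°
I = V/|Z| = 22/680.8 = 32.31 mA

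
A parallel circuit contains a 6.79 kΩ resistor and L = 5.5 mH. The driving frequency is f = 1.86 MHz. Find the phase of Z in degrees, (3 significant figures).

6.03°

ω = 2πf = 1.169e+07 rad/s
X_L = ωL = 64300 Ω
Parallel: admittances add. Y = 1/R + 1/(jωL)
Y = (0.000147 − j1.56e-05) S
|Y| = 0.000148 S → |Z| = 1/|Y| = 6750 Ω, ∠Z = −∠Y = 6.03°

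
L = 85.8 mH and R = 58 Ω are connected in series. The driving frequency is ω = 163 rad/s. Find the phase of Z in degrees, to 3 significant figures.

X_L = ωL = 14.0 Ω
Z = 58.0 + j14.0 Ω
|Z| = √(58.0² + 14.0²) = 59.7 Ω
∠Z = arctan(14.0/58.0) = 13.6°

13.6°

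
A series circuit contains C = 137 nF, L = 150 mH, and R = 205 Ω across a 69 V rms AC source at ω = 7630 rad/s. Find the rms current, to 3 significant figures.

X_L = ωL = 1140 Ω
X_C = 1/(ωC) = 957 Ω
Net reactance X = X_L − X_C = 188 Ω
Z = 205 + j188 Ω
|Z| = √(205² + 188²) = 278 Ω
I = V/|Z| = 69/278 = 248 mA

248 mA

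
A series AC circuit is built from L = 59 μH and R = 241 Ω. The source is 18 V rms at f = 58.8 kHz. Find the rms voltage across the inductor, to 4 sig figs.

1.621 V

ω = 2πf = 369500 rad/s
X_L = ωL = 21.80 Ω
Z = 241.0 + j21.80 Ω
|Z| = √(241.0² + 21.80²) = 242.0 Ω
I = V/|Z| = 74.39 mA
V_L = I·|Z_L| = 0.07439 × 21.80 = 1.621 V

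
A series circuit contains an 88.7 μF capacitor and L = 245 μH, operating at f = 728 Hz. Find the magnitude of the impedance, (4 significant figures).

1.344 Ω

ω = 2πf = 4574 rad/s
X_L = ωL = 1.121 Ω
X_C = 1/(ωC) = 2.465 Ω
Net reactance X = X_L − X_C = -1.344 Ω
Z = − j1.344 Ω
|Z| = √(0² + 1.344²) = 1.344 Ω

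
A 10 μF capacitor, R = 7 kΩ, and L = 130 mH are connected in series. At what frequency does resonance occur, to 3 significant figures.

140 Hz

ω₀ = 1/√(LC) = 1/√(0.13 × 1e-05) = 877.1 rad/s
f₀ = ω₀/(2π) = 140 Hz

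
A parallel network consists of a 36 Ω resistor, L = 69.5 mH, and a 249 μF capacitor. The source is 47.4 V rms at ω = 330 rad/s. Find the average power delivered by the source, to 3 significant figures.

62.4 W

X_L = ωL = 22.9 Ω
X_C = 1/(ωC) = 12.2 Ω
Parallel: admittances add. Y = 1/R + 1/(jωL) + jωC
Y = (0.0278 + j0.0386) S
|Y| = 0.0475 S → |Z| = 1/|Y| = 21.0 Ω, ∠Z = −∠Y = -54.2°
I = V/|Z| = 2.25 A
P = VI cos φ = 47.4 × 2.25 × cos(-54.2°) = 62.4 W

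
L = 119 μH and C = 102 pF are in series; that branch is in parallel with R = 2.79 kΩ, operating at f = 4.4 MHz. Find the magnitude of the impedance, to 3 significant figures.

ω = 2πf = 2.765e+07 rad/s
X_L = ωL = 3290 Ω
X_C = 1/(ωC) = 355 Ω
Branch 1: Z₁ = R = 2790 Ω
Branch 2 (series LC): Z₂ = j(X_L − X_C) = j2940 Ω
Parallel: Z = Z₁Z₂/(Z₁+Z₂), |Z| = 2020 Ω, ∠Z = 43.5°

2020 Ω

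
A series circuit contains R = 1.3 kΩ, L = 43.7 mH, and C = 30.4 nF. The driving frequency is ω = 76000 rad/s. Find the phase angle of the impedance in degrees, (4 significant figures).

X_L = ωL = 3321 Ω
X_C = 1/(ωC) = 432.8 Ω
Net reactance X = X_L − X_C = 2888 Ω
Z = 1300 + j2888 Ω
|Z| = √(1300² + 2888²) = 3167 Ω
∠Z = arctan(2888/1300) = 65.77°

65.77°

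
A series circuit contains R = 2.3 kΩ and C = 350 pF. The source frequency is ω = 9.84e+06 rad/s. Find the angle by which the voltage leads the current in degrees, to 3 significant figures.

-7.20°

X_C = 1/(ωC) = 290 Ω
Z = 2300 − j290 Ω
|Z| = √(2300² + 290²) = 2320 Ω
∠Z = arctan(-290/2300) = -7.20°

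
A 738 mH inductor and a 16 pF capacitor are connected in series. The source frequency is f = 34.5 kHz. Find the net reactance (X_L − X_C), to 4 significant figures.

ω = 2πf = 216800 rad/s
X_L = ωL = 160000 Ω
X_C = 1/(ωC) = 288300 Ω
X = 160000 − 288300 = -128300 Ω

-128300 Ω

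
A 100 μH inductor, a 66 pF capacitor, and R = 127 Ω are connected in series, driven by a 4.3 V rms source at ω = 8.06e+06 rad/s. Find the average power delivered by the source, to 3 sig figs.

X_L = ωL = 806 Ω
X_C = 1/(ωC) = 1880 Ω
Net reactance X = X_L − X_C = -1070 Ω
Z = 127 − j1070 Ω
|Z| = √(127² + 1070²) = 1080 Ω
∠Z = arctan(-1070/127) = -83.3°
I = V/|Z| = 3.98 mA
P = VI cos φ = 4.3 × 0.00398 × cos(-83.3°) = 2.01 mW

2.01 mW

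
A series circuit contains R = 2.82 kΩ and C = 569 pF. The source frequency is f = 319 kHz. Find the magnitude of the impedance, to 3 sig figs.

ω = 2πf = 2.004e+06 rad/s
X_C = 1/(ωC) = 877 Ω
Z = 2820 − j877 Ω
|Z| = √(2820² + 877²) = 2950 Ω

2950 Ω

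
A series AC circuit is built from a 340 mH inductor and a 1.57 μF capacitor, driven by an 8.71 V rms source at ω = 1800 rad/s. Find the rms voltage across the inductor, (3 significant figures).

X_L = ωL = 612 Ω
X_C = 1/(ωC) = 354 Ω
Net reactance X = X_L − X_C = 258 Ω
Z = j258 Ω
|Z| = √(0² + 258²) = 258 Ω
I = V/|Z| = 33.7 mA
V_L = I·|Z_L| = 0.0337 × 612 = 20.6 V

20.6 V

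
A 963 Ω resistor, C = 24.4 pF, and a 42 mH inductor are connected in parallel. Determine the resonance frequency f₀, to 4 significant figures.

157.2 kHz

ω₀ = 1/√(LC) = 1/√(0.042 × 2.44e-11) = 987800 rad/s
f₀ = ω₀/(2π) = 157.2 kHz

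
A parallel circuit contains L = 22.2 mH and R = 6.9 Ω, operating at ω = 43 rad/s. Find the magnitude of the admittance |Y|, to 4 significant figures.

X_L = ωL = 0.9546 Ω
Parallel: admittances add. Y = 1/R + 1/(jωL)
Y = (0.1449 − j1.048) S
|Y| = 1.058 S → |Z| = 1/|Y| = 0.9456 Ω, ∠Z = −∠Y = 82.12°

1.058 S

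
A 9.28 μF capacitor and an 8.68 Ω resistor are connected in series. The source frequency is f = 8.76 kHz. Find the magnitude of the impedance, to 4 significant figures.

ω = 2πf = 55040 rad/s
X_C = 1/(ωC) = 1.958 Ω
Z = 8.680 − j1.958 Ω
|Z| = √(8.680² + 1.958²) = 8.898 Ω

8.898 Ω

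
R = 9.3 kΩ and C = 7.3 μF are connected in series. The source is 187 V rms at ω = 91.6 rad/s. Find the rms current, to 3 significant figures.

19.9 mA

X_C = 1/(ωC) = 1500 Ω
Z = 9300 − j1500 Ω
|Z| = √(9300² + 1500²) = 9420 Ω
I = V/|Z| = 187/9420 = 19.9 mA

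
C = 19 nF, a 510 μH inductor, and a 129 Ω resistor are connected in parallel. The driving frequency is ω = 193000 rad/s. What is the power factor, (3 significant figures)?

0.767

X_L = ωL = 98.4 Ω
X_C = 1/(ωC) = 273 Ω
Parallel: admittances add. Y = 1/R + 1/(jωL) + jωC
Y = (0.00775 − j0.00649) S
|Y| = 0.0101 S → |Z| = 1/|Y| = 98.9 Ω, ∠Z = −∠Y = 39.9°
cos φ = cos(39.9°) = 0.767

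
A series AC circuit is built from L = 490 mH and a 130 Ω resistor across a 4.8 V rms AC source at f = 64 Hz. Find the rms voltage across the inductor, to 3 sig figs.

ω = 2πf = 402.1 rad/s
X_L = ωL = 197 Ω
Z = 130 + j197 Ω
|Z| = √(130² + 197²) = 236 Ω
I = V/|Z| = 20.3 mA
V_L = I·|Z_L| = 0.0203 × 197 = 4.01 V

4.01 V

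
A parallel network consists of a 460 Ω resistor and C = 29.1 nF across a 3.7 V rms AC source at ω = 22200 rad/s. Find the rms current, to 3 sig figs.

X_C = 1/(ωC) = 1550 Ω
Parallel: admittances add. Y = 1/R + jωC
Y = (0.00217 + j0.000646) S
|Y| = 0.00227 S → |Z| = 1/|Y| = 441 Ω, ∠Z = −∠Y = -16.6°
I = V/|Z| = 3.7/441 = 8.39 mA

8.39 mA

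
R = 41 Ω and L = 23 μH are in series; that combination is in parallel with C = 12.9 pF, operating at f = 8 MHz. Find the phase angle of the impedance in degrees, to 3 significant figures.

81.9°

ω = 2πf = 5.027e+07 rad/s
X_L = ωL = 1160 Ω
X_C = 1/(ωC) = 1540 Ω
Branch 1 (R+jX_L): Z₁ = 41.0 + j1160 Ω, |Z₁| = 1160 Ω
Branch 2 (−jX_C): Z₂ = −j1540 Ω
Parallel: Z = Z₁Z₂/(Z₁+Z₂), |Z| = 4590 Ω, ∠Z = 81.9°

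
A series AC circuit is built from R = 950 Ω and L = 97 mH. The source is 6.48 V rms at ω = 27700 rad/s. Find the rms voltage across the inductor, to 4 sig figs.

X_L = ωL = 2687 Ω
Z = 950.0 + j2687 Ω
|Z| = √(950.0² + 2687²) = 2850 Ω
I = V/|Z| = 2.274 mA
V_L = I·|Z_L| = 0.002274 × 2687 = 6.109 V

6.109 V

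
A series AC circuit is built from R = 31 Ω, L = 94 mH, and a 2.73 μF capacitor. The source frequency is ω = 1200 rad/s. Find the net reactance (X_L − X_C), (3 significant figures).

X_L = ωL = 113 Ω
X_C = 1/(ωC) = 305 Ω
X = 113 − 305 = -192 Ω

-192 Ω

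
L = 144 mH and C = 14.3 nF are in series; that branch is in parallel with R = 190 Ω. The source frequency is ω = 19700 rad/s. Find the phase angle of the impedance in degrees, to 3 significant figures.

-14.9°

X_L = ωL = 2840 Ω
X_C = 1/(ωC) = 3550 Ω
Branch 1: Z₁ = R = 190 Ω
Branch 2 (series LC): Z₂ = j(X_L − X_C) = −j713 Ω
Parallel: Z = Z₁Z₂/(Z₁+Z₂), |Z| = 184 Ω, ∠Z = -14.9°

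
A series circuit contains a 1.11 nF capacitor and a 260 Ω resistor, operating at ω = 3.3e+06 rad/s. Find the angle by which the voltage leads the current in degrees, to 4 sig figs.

-46.40°

X_C = 1/(ωC) = 273.0 Ω
Z = 260.0 − j273.0 Ω
|Z| = √(260.0² + 273.0²) = 377.0 Ω
∠Z = arctan(-273.0/260.0) = -46.40°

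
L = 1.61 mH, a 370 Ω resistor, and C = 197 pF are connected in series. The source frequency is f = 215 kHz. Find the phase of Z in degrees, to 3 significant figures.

-76.8°

ω = 2πf = 1.351e+06 rad/s
X_L = ωL = 2170 Ω
X_C = 1/(ωC) = 3760 Ω
Net reactance X = X_L − X_C = -1580 Ω
Z = 370 − j1580 Ω
|Z| = √(370² + 1580²) = 1630 Ω
∠Z = arctan(-1580/370) = -76.8°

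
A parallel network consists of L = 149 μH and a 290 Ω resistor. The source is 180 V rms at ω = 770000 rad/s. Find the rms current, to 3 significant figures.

X_L = ωL = 115 Ω
Parallel: admittances add. Y = 1/R + 1/(jωL)
Y = (0.00345 − j0.00872) S
|Y| = 0.00937 S → |Z| = 1/|Y| = 107 Ω, ∠Z = −∠Y = 68.4°
I = V/|Z| = 180/107 = 1.69 A

1.69 A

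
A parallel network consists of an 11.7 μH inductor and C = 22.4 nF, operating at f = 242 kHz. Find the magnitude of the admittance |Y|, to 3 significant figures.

22.2 mS

ω = 2πf = 1.521e+06 rad/s
X_L = ωL = 17.8 Ω
X_C = 1/(ωC) = 29.4 Ω
Parallel: admittances add. Y = 1/(jωL) + jωC
Y = (0 − j0.0222) S
|Y| = 0.0222 S → |Z| = 1/|Y| = 45.1 Ω, ∠Z = −∠Y = 90.0°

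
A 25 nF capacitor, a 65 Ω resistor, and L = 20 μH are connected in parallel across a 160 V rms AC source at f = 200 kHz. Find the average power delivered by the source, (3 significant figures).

ω = 2πf = 1.257e+06 rad/s
X_L = ωL = 25.1 Ω
X_C = 1/(ωC) = 31.8 Ω
Parallel: admittances add. Y = 1/R + 1/(jωL) + jωC
Y = (0.0154 − j0.00837) S
|Y| = 0.0175 S → |Z| = 1/|Y| = 57.1 Ω, ∠Z = −∠Y = 28.6°
I = V/|Z| = 2.80 A
P = VI cos φ = 160 × 2.80 × cos(28.6°) = 394 W

394 W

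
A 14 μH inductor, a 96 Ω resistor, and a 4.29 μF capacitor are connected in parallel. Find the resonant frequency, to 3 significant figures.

20.5 kHz

ω₀ = 1/√(LC) = 1/√(1.4e-05 × 4.29e-06) = 129000 rad/s
f₀ = ω₀/(2π) = 20.5 kHz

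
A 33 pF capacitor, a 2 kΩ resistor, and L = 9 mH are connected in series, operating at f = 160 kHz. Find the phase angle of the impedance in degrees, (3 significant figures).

ω = 2πf = 1.005e+06 rad/s
X_L = ωL = 9050 Ω
X_C = 1/(ωC) = 30100 Ω
Net reactance X = X_L − X_C = -21100 Ω
Z = 2000 − j21100 Ω
|Z| = √(2000² + 21100²) = 21200 Ω
∠Z = arctan(-21100/2000) = -84.6°

-84.6°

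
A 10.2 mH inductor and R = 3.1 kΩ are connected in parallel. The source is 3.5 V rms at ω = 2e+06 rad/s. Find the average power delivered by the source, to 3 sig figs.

X_L = ωL = 20400 Ω
Parallel: admittances add. Y = 1/R + 1/(jωL)
Y = (0.000323 − j4.9e-05) S
|Y| = 0.000326 S → |Z| = 1/|Y| = 3060 Ω, ∠Z = −∠Y = 8.64°
I = V/|Z| = 1.14 mA
P = VI cos φ = 3.5 × 0.00114 × cos(8.64°) = 3.95 mW

3.95 mW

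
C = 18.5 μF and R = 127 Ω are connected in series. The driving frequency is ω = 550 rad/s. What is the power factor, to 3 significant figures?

0.791

X_C = 1/(ωC) = 98.3 Ω
Z = 127 − j98.3 Ω
|Z| = √(127² + 98.3²) = 161 Ω
∠Z = arctan(-98.3/127) = -37.7°
cos φ = cos(-37.7°) = 0.791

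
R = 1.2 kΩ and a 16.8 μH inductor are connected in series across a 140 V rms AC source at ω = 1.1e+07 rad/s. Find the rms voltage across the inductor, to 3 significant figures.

X_L = ωL = 185 Ω
Z = 1200 + j185 Ω
|Z| = √(1200² + 185²) = 1210 Ω
I = V/|Z| = 115 mA
V_L = I·|Z_L| = 0.115 × 185 = 21.3 V

21.3 V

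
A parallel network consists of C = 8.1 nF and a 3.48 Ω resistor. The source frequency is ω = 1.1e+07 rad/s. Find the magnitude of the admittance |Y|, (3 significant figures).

X_C = 1/(ωC) = 11.2 Ω
Parallel: admittances add. Y = 1/R + jωC
Y = (0.287 + j0.0891) S
|Y| = 0.301 S → |Z| = 1/|Y| = 3.32 Ω, ∠Z = −∠Y = -17.2°

301 mS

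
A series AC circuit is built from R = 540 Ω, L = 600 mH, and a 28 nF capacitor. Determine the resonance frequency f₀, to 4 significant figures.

1.228 kHz

ω₀ = 1/√(LC) = 1/√(0.6 × 2.8e-08) = 7715 rad/s
f₀ = ω₀/(2π) = 1.228 kHz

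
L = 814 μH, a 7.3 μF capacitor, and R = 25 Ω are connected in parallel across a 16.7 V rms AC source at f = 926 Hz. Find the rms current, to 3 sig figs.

2.89 A

ω = 2πf = 5818 rad/s
X_L = ωL = 4.74 Ω
X_C = 1/(ωC) = 23.5 Ω
Parallel: admittances add. Y = 1/R + 1/(jωL) + jωC
Y = (0.0400 − j0.169) S
|Y| = 0.173 S → |Z| = 1/|Y| = 5.77 Ω, ∠Z = −∠Y = 76.7°
I = V/|Z| = 16.7/5.77 = 2.89 A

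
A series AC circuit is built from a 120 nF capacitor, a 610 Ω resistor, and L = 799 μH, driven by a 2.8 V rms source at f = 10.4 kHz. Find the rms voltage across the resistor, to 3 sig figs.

2.78 V

ω = 2πf = 65350 rad/s
X_L = ωL = 52.2 Ω
X_C = 1/(ωC) = 128 Ω
Net reactance X = X_L − X_C = -75.3 Ω
Z = 610 − j75.3 Ω
|Z| = √(610² + 75.3²) = 615 Ω
I = V/|Z| = 4.56 mA
V_R = I·|Z_R| = 0.00456 × 610 = 2.78 V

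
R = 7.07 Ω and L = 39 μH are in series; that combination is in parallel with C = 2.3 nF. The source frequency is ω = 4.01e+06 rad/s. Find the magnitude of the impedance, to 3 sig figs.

350 Ω

X_L = ωL = 156 Ω
X_C = 1/(ωC) = 108 Ω
Branch 1 (R+jX_L): Z₁ = 7.07 + j156 Ω, |Z₁| = 157 Ω
Branch 2 (−jX_C): Z₂ = −j108 Ω
Parallel: Z = Z₁Z₂/(Z₁+Z₂), |Z| = 350 Ω, ∠Z = -84.2°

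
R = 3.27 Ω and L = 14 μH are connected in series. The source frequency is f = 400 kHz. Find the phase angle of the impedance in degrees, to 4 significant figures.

84.69°

ω = 2πf = 2.513e+06 rad/s
X_L = ωL = 35.19 Ω
Z = 3.270 + j35.19 Ω
|Z| = √(3.270² + 35.19²) = 35.34 Ω
∠Z = arctan(35.19/3.270) = 84.69°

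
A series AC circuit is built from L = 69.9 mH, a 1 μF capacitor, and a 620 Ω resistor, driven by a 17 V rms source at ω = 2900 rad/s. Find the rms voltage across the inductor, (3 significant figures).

X_L = ωL = 203 Ω
X_C = 1/(ωC) = 345 Ω
Net reactance X = X_L − X_C = -142 Ω
Z = 620 − j142 Ω
|Z| = √(620² + 142²) = 636 Ω
I = V/|Z| = 26.7 mA
V_L = I·|Z_L| = 0.0267 × 203 = 5.42 V

5.42 V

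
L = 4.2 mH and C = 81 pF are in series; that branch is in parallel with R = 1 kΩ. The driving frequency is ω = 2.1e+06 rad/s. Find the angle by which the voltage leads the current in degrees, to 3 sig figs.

X_L = ωL = 8820 Ω
X_C = 1/(ωC) = 5880 Ω
Branch 1: Z₁ = R = 1000 Ω
Branch 2 (series LC): Z₂ = j(X_L − X_C) = j2940 Ω
Parallel: Z = Z₁Z₂/(Z₁+Z₂), |Z| = 947 Ω, ∠Z = 18.8°

18.8°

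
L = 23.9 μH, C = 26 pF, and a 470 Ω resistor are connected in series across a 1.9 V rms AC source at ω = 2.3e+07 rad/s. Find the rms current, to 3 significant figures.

X_L = ωL = 550 Ω
X_C = 1/(ωC) = 1670 Ω
Net reactance X = X_L − X_C = -1120 Ω
Z = 470 − j1120 Ω
|Z| = √(470² + 1120²) = 1220 Ω
I = V/|Z| = 1.9/1220 = 1.56 mA

1.56 mA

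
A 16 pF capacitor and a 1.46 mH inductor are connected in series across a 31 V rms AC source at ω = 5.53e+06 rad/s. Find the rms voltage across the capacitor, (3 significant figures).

109 V

X_L = ωL = 8070 Ω
X_C = 1/(ωC) = 11300 Ω
Net reactance X = X_L − X_C = -3230 Ω
Z = − j3230 Ω
|Z| = √(0² + 3230²) = 3230 Ω
I = V/|Z| = 9.60 mA
V_C = I·|Z_C| = 0.00960 × 11300 = 109 V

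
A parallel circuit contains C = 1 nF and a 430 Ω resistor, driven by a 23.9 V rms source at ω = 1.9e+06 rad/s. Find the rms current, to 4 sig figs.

X_C = 1/(ωC) = 526.3 Ω
Parallel: admittances add. Y = 1/R + jωC
Y = (0.002326 + j0.001900) S
|Y| = 0.003003 S → |Z| = 1/|Y| = 333.0 Ω, ∠Z = −∠Y = -39.25°
I = V/|Z| = 23.9/333.0 = 71.77 mA

71.77 mA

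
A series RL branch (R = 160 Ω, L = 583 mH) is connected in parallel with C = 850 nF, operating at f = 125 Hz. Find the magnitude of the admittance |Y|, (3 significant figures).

ω = 2πf = 785.4 rad/s
X_L = ωL = 458 Ω
X_C = 1/(ωC) = 1500 Ω
Branch 1 (R+jX_L): Z₁ = 160 + j458 Ω, |Z₁| = 485 Ω
Branch 2 (−jX_C): Z₂ = −j1500 Ω
Parallel: Z = Z₁Z₂/(Z₁+Z₂), |Z| = 690 Ω, ∠Z = 62.0°
|Y| = 1/|Z| = 1.45 mS

1.45 mS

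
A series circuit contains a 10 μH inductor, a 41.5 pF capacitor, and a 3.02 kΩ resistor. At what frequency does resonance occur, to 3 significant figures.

7.81 MHz

ω₀ = 1/√(LC) = 1/√(1e-05 × 4.15e-11) = 4.909e+07 rad/s
f₀ = ω₀/(2π) = 7.81 MHz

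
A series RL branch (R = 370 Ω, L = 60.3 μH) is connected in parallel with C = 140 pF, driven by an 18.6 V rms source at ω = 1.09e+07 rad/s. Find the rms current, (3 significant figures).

X_L = ωL = 657 Ω
X_C = 1/(ωC) = 655 Ω
Branch 1 (R+jX_L): Z₁ = 370 + j657 Ω, |Z₁| = 754 Ω
Branch 2 (−jX_C): Z₂ = −j655 Ω
Parallel: Z = Z₁Z₂/(Z₁+Z₂), |Z| = 1340 Ω, ∠Z = -29.7°
I = V/|Z| = 18.6/1340 = 13.9 mA

13.9 mA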